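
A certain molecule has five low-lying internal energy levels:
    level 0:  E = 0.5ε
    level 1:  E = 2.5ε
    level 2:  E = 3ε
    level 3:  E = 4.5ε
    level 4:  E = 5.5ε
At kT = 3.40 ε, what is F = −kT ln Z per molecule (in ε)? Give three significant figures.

-2.71 ε

Eᵢ/kT = 0.14706, 0.73529, 0.88235, 1.3235, 1.6176.
Z = Σ e^(−Eᵢ/kT) = e^(−0.14706) + e^(−0.73529) + e^(−0.88235) + e^(−1.3235) + e^(−1.6176) = 0.86324 + 0.47937 + 0.41381 + 0.26620 + 0.19837 = 2.2210.
F = −kT ln Z = −3.40 × ln(2.2210) = −3.40 × 0.79796 = -2.71 ε.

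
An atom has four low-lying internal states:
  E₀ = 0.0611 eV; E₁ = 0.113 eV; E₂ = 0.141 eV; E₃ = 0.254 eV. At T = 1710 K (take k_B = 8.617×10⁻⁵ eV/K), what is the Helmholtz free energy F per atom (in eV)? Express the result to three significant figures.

k_BT = 8.617×10⁻⁵ × 1710 K = 0.14735 eV.
Eᵢ/kT = 0.41466, 0.76688, 0.95691, 1.7238.
Z = Σ e^(−Eᵢ/kT) = e^(−0.41466) + e^(−0.76688) + e^(−0.95691) + e^(−1.7238) = 0.66056 + 0.46446 + 0.38408 + 0.17839 = 1.6875.
F = −kT ln Z = −0.14735 × ln(1.6875) = −0.14735 × 0.52325 = -0.0771 eV.

-0.0771 eV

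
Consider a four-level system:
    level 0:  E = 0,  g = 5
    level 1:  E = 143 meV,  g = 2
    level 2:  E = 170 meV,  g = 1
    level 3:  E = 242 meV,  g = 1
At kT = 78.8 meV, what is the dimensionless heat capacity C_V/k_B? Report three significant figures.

Eᵢ/kT = 0, 1.8147, 2.1574, 3.0711.
Z = Σ gᵢe^(−Eᵢ/kT) = 5·e^(−0) + 2·e^(−1.8147) + 1·e^(−2.1574) + 1·e^(−3.0711) = 5.0000 + 0.32577 + 0.11563 + 0.046370 = 5.4878.
⟨E⟩ = 14.116 meV, ⟨E²⟩ = 2317.7 meV².
C_V/k_B = (⟨E²⟩ − ⟨E⟩²)/(kT)² = (2317.7 − 199.26)/6209.4 = 0.341.

0.341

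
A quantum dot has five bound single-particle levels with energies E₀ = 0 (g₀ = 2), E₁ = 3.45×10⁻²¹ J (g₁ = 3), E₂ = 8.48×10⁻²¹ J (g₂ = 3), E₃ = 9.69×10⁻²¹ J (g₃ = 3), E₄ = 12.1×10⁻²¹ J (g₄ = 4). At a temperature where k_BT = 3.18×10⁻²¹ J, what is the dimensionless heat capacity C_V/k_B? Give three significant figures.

1.04

Eᵢ/kT = 0, 1.0849, 2.6667, 3.0472, 3.8050.
Z = Σ gᵢe^(−Eᵢ/kT) = 2·e^(−0) + 3·e^(−1.0849) + 3·e^(−2.6667) + 3·e^(−3.0472) + 4·e^(−3.8050) = 2.0000 + 1.0138 + 0.20844 + 0.14248 + 0.089037 = 3.4538.
⟨E⟩ = 2.2361, ⟨E²⟩ = 15.481.
C_V/k_B = (⟨E²⟩ − ⟨E⟩²)/(kT)² = (15.481 − 5.0001)/10.112 = 1.04.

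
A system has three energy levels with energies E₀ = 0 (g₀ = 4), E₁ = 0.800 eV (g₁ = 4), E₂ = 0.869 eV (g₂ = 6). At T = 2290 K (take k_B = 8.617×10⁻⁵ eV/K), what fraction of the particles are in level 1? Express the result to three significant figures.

0.0168

k_BT = 8.617×10⁻⁵ × 2290 K = 0.19733 eV.
Eᵢ/kT = 0, 4.0541, 4.4038.
Z = Σ gᵢe^(−Eᵢ/kT) = 4·e^(−0) + 4·e^(−4.0541) + 6·e^(−4.4038) = 4.0000 + 0.069404 + 0.073385 = 4.1428.
P₁ = g₁ e^(−E₁/kT) / Z = 0.069404/4.1428 = 0.0168.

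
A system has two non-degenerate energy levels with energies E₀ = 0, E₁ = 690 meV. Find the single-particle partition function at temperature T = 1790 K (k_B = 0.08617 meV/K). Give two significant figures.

Z = 1.0

k_BT = 0.08617 × 1790 K = 154.2 meV.
Eᵢ/kT = 0, 4.475.
Z = Σ e^(−Eᵢ/kT) = e^(−0) + e^(−4.475) = 1.000 + 0.01139 = 1.011.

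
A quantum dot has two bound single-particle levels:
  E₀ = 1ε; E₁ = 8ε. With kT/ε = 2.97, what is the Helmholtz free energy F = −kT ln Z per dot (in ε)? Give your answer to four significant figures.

0.7312 ε

Eᵢ/kT = 0.336700, 2.69360.
Z = Σ e^(−Eᵢ/kT) = e^(−0.336700) + e^(−2.69360) = 0.714123 + 0.0676370 = 0.781760.
F = −kT ln Z = −2.97 × ln(0.781760) = −2.97 × -0.246207 = 0.7312 ε.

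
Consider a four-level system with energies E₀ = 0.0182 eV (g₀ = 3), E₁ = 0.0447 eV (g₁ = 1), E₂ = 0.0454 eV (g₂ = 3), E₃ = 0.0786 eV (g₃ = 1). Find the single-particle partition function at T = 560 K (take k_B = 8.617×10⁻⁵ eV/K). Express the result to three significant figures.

k_BT = 8.617×10⁻⁵ × 560 K = 0.048255 eV.
Eᵢ/kT = 0.37716, 0.92633, 0.94084, 1.6288.
Z = Σ gᵢe^(−Eᵢ/kT) = 3·e^(−0.37716) + 1·e^(−0.92633) + 3·e^(−0.94084) + 1·e^(−1.6288) = 2.0574 + 0.39600 + 1.1709 + 0.19616 = 3.8205.

Z = 3.82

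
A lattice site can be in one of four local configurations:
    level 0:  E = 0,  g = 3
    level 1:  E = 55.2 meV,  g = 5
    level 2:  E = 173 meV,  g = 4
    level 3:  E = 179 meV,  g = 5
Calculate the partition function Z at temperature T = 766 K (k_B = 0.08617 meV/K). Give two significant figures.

Z = 5.8

k_BT = 0.08617 × 766 K = 66.01 meV.
Eᵢ/kT = 0, 0.8362, 2.621, 2.712.
Z = Σ gᵢe^(−Eᵢ/kT) = 3·e^(−0) + 5·e^(−0.8362) + 4·e^(−2.621) + 5·e^(−2.712) = 3.000 + 2.167 + 0.2909 + 0.3320 = 5.790.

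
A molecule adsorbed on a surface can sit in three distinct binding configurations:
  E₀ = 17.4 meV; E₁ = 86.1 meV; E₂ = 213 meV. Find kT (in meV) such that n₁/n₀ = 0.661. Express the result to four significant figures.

165.9 meV

n₁/n₀ = exp[−(E₁−E₀)/kT] = 0.661.
⇒ (E₁−E₀)/kT = ln(1/0.661) = ln(1.51286) = 0.414002.
kT = 68.7 meV / 0.414002 = 165.9 meV.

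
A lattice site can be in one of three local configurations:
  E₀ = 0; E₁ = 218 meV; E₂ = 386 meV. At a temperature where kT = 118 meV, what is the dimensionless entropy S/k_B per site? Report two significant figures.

Eᵢ/kT = 0, 1.847, 3.271.
Z = Σ e^(−Eᵢ/kT) = e^(−0) + e^(−1.847) + e^(−3.271) = 1.000 + 0.1577 + 0.03797 = 1.196.
⟨E⟩ = Σ EᵢPᵢ = 41.00 meV.
S/k_B = ln Z + ⟨E⟩/kT = ln(1.196) + 41.00/118 = 0.1790 + 0.3475 = 0.53.

0.53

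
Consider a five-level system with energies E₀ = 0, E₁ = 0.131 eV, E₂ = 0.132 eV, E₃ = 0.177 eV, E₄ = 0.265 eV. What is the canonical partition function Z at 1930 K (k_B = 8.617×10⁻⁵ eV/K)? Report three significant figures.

k_BT = 8.617×10⁻⁵ × 1930 K = 0.16631 eV.
Eᵢ/kT = 0, 0.78769, 0.79370, 1.0643, 1.5934.
Z = Σ e^(−Eᵢ/kT) = e^(−0) + e^(−0.78769) + e^(−0.79370) + e^(−1.0643) + e^(−1.5934) = 1.0000 + 0.45489 + 0.45217 + 0.34497 + 0.20323 = 2.4553.

Z = 2.46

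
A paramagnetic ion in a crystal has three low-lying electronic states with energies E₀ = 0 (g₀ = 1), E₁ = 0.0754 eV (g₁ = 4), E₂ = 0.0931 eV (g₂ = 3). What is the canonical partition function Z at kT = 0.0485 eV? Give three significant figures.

Z = 2.29

Eᵢ/kT = 0, 1.5546, 1.9196.
Z = Σ gᵢe^(−Eᵢ/kT) = 1·e^(−0) + 4·e^(−1.5546) + 3·e^(−1.9196) = 1.0000 + 0.84510 + 0.44000 = 2.2851.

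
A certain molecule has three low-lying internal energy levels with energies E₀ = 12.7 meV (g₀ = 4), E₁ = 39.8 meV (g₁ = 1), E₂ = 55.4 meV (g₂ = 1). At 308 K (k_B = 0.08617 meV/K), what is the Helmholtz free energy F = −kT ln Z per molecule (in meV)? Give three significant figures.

-27.6 meV

k_BT = 0.08617 × 308 K = 26.540 meV.
Eᵢ/kT = 0.47852, 1.4996, 2.0874.
Z = Σ gᵢe^(−Eᵢ/kT) = 4·e^(−0.47852) + 1·e^(−1.4996) + 1·e^(−2.0874) = 2.4788 + 0.22322 + 0.12401 = 2.8260.
F = −kT ln Z = −26.540 × ln(2.8260) = −26.540 × 1.0389 = -27.6 meV.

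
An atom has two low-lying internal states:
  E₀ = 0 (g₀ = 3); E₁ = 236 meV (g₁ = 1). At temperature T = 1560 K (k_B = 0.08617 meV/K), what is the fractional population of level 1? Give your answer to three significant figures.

0.0545

k_BT = 0.08617 × 1560 K = 134.43 meV.
Eᵢ/kT = 0, 1.7556.
Z = Σ gᵢe^(−Eᵢ/kT) = 3·e^(−0) + 1·e^(−1.7556) = 3.0000 + 0.17280 = 3.1728.
P₁ = g₁ e^(−E₁/kT) / Z = 0.17280/3.1728 = 0.0545.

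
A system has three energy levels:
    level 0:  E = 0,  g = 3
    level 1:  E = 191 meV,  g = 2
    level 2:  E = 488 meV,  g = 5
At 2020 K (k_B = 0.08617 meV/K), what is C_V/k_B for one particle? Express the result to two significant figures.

0.64

k_BT = 0.08617 × 2020 K = 174.1 meV.
Eᵢ/kT = 0, 1.097, 2.803.
Z = Σ gᵢe^(−Eᵢ/kT) = 3·e^(−0) + 2·e^(−1.097) + 5·e^(−2.803) = 3.000 + 0.6677 + 0.3031 = 3.971.
⟨E⟩ = 69.36 meV, ⟨E²⟩ = 24310 meV².
C_V/k_B = (⟨E²⟩ − ⟨E⟩²)/(kT)² = (24310 − 4811)/30310 = 0.64.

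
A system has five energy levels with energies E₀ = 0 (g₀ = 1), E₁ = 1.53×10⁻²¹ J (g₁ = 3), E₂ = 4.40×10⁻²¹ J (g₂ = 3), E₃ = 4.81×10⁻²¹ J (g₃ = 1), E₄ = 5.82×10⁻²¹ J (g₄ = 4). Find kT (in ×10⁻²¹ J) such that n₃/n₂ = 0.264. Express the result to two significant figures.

1.8 ×10⁻²¹ J

n₃/n₂ = (g₃/g₂) exp[−(E₃−E₂)/kT] = 0.264.
⇒ (E₃−E₂)/kT = ln((1/3)/0.264) = ln(1.263) = 0.2335.
kT = 0.41 ×10⁻²¹ J / 0.2335 = 1.8 ×10⁻²¹ J.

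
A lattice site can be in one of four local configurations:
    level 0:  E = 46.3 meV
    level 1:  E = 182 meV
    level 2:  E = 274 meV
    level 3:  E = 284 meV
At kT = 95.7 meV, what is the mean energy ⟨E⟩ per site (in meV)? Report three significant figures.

98.3 meV

Eᵢ/kT = 0.48380, 1.9018, 2.8631, 2.9676.
Z = Σ e^(−Eᵢ/kT) = e^(−0.48380) + e^(−1.9018) + e^(−2.8631) + e^(−2.9676) = 0.61644 + 0.14930 + 0.057092 + 0.051427 = 0.87426.
⟨E⟩ = Σ Eᵢ e^(−Eᵢ/kT) / Z = (46.3·0.61644 + 182·0.14930 + 274·0.057092 + 284·0.051427) / 0.87426 = 98.3 meV.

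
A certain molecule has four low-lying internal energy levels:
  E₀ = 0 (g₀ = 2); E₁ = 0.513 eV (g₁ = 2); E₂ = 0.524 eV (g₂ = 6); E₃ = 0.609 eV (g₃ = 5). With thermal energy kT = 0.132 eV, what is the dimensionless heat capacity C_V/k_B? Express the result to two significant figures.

Eᵢ/kT = 0, 3.886, 3.970, 4.614.
Z = Σ gᵢe^(−Eᵢ/kT) = 2·e^(−0) + 2·e^(−3.886) + 6·e^(−3.970) + 5·e^(−4.614) = 2.000 + 0.04105 + 0.1132 + 0.04956 = 2.204.
⟨E⟩ = 0.05016 eV, ⟨E²⟩ = 0.02734 eV².
C_V/k_B = (⟨E²⟩ − ⟨E⟩²)/(kT)² = (0.02734 − 0.002516)/0.01742 = 1.4.

1.4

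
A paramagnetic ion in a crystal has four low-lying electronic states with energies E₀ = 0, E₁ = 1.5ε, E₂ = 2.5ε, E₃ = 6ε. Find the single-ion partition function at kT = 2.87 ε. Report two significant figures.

Eᵢ/kT = 0, 0.5226, 0.8711, 2.091.
Z = Σ e^(−Eᵢ/kT) = e^(−0) + e^(−0.5226) + e^(−0.8711) + e^(−2.091) = 1.000 + 0.5930 + 0.4185 + 0.1236 = 2.135.

Z = 2.1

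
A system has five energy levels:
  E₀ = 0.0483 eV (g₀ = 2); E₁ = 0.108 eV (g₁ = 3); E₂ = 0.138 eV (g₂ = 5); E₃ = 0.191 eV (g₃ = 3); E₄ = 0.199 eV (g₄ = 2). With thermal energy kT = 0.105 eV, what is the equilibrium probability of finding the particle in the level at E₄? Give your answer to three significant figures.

Eᵢ/kT = 0.46000, 1.0286, 1.3143, 1.8190, 1.8952.
Z = Σ gᵢe^(−Eᵢ/kT) = 2·e^(−0.46000) + 3·e^(−1.0286) + 5·e^(−1.3143) + 3·e^(−1.8190) + 2·e^(−1.8952) = 1.2626 + 1.0725 + 1.3433 + 0.48656 + 0.30058 = 4.4655.
P₄ = g₄ e^(−E₄/kT) / Z = 0.30058/4.4655 = 0.0673.

0.0673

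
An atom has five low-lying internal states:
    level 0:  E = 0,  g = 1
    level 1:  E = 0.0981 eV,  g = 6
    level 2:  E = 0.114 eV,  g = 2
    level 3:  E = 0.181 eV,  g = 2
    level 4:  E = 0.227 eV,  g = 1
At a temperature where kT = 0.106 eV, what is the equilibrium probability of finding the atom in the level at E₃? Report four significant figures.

Eᵢ/kT = 0, 0.925472, 1.07547, 1.70755, 2.14151.
Z = Σ gᵢe^(−Eᵢ/kT) = 1·e^(−0) + 6·e^(−0.925472) + 2·e^(−1.07547) + 2·e^(−1.70755) + 1·e^(−2.14151) = 1.00000 + 2.37807 + 0.682275 + 0.362619 + 0.117477 = 4.54044.
P₃ = g₃ e^(−E₃/kT) / Z = 0.362619/4.54044 = 0.07986.

0.07986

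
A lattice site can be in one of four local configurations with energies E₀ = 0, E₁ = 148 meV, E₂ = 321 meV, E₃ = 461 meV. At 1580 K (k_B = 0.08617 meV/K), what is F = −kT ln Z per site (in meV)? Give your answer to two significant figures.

k_BT = 0.08617 × 1580 K = 136.1 meV.
Eᵢ/kT = 0, 1.087, 2.359, 3.387.
Z = Σ e^(−Eᵢ/kT) = e^(−0) + e^(−1.087) + e^(−2.359) + e^(−3.387) = 1.000 + 0.3372 + 0.09451 + 0.03381 = 1.466.
F = −kT ln Z = −136.1 × ln(1.466) = −136.1 × 0.3825 = -52 meV.

-52 meV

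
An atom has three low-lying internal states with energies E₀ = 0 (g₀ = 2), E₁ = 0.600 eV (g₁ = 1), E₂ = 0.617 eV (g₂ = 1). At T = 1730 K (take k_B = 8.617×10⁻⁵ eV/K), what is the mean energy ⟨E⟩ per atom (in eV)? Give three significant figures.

k_BT = 8.617×10⁻⁵ × 1730 K = 0.14907 eV.
Eᵢ/kT = 0, 4.0250, 4.1390.
Z = Σ gᵢe^(−Eᵢ/kT) = 2·e^(−0) + 1·e^(−4.0250) + 1·e^(−4.1390) = 2.0000 + 0.017863 + 0.015939 = 2.0338.
⟨E⟩ = Σ Eᵢ gᵢe^(−Eᵢ/kT) / Z = (0·2.0000 + 0.600·0.017863 + 0.617·0.015939) / 2.0338 = 0.0101 eV.

0.0101 eV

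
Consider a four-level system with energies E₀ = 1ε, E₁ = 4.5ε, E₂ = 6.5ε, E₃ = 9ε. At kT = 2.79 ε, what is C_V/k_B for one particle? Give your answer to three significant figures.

Eᵢ/kT = 0.35842, 1.6129, 2.3297, 3.2258.
Z = Σ e^(−Eᵢ/kT) = e^(−0.35842) + e^(−1.6129) + e^(−2.3297) + e^(−3.2258) = 0.69878 + 0.19931 + 0.097325 + 0.039724 = 1.0351.
⟨E⟩ = 2.4981 ε, ⟨E²⟩ = 11.655 ε².
C_V/k_B = (⟨E²⟩ − ⟨E⟩²)/(kT)² = (11.655 − 6.2405)/7.7841 = 0.696.

0.696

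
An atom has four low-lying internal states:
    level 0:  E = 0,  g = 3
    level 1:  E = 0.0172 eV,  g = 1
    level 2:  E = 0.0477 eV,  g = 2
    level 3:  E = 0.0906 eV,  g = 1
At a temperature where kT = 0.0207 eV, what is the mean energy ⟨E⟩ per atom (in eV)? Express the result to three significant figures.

0.00498 eV

Eᵢ/kT = 0, 0.83092, 2.3043, 4.3768.
Z = Σ gᵢe^(−Eᵢ/kT) = 3·e^(−0) + 1·e^(−0.83092) + 2·e^(−2.3043) + 1·e^(−4.3768) = 3.0000 + 0.43565 + 0.19966 + 0.012566 = 3.6479.
⟨E⟩ = Σ Eᵢ gᵢe^(−Eᵢ/kT) / Z = (0·3.0000 + 0.0172·0.43565 + 0.0477·0.19966 + 0.0906·0.012566) / 3.6479 = 0.00498 eV.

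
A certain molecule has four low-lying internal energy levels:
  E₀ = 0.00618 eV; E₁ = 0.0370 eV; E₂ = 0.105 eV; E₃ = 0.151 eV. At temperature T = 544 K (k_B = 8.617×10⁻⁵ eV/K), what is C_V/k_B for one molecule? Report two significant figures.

k_BT = 8.617×10⁻⁵ × 544 K = 0.04688 eV.
Eᵢ/kT = 0.1318, 0.7892, 2.240, 3.221.
Z = Σ e^(−Eᵢ/kT) = e^(−0.1318) + e^(−0.7892) + e^(−2.240) + e^(−3.221) = 0.8765 + 0.4542 + 0.1065 + 0.03992 = 1.477.
⟨E⟩ = 0.02670 eV, ⟨E²⟩ = 0.001855 eV².
C_V/k_B = (⟨E²⟩ − ⟨E⟩²)/(kT)² = (0.001855 − 0.0007129)/0.002198 = 0.52.

0.52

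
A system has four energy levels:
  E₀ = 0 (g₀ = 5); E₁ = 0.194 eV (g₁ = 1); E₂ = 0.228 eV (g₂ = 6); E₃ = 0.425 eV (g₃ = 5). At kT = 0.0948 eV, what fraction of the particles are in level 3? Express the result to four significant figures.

Eᵢ/kT = 0, 2.04641, 2.40506, 4.48312.
Z = Σ gᵢe^(−Eᵢ/kT) = 5·e^(−0) + 1·e^(−2.04641) + 6·e^(−2.40506) + 5·e^(−4.48312) = 5.00000 + 0.129198 + 0.541560 + 0.0564905 = 5.72725.
P₃ = g₃ e^(−E₃/kT) / Z = 0.0564905/5.72725 = 0.009863.

0.009863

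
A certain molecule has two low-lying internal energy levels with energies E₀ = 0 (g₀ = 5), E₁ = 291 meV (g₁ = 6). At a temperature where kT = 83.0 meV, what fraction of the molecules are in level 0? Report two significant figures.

Eᵢ/kT = 0, 3.506.
Z = Σ gᵢe^(−Eᵢ/kT) = 5·e^(−0) + 6·e^(−3.506) = 5.000 + 0.1801 = 5.180.
P₀ = g₀ e^(−E₀/kT) / Z = 5.000/5.180 = 0.97.

0.97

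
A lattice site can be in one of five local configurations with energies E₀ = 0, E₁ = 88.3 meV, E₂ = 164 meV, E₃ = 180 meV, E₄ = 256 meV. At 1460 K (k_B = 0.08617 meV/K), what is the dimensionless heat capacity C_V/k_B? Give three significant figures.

k_BT = 0.08617 × 1460 K = 125.81 meV.
Eᵢ/kT = 0, 0.70185, 1.3036, 1.4307, 2.0348.
Z = Σ e^(−Eᵢ/kT) = e^(−0) + e^(−0.70185) + e^(−1.3036) + e^(−1.4307) + e^(−2.0348) = 1.0000 + 0.49567 + 0.27155 + 0.23914 + 0.13071 = 2.1371.
⟨E⟩ = 77.118 meV, ⟨E²⟩ = 12860 meV².
C_V/k_B = (⟨E²⟩ − ⟨E⟩²)/(kT)² = (12860 − 5947.2)/15828 = 0.437.

0.437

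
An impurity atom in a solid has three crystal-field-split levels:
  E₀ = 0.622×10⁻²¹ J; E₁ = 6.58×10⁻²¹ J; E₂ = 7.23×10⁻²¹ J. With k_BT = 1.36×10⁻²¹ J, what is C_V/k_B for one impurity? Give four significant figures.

Eᵢ/kT = 0.457353, 4.83824, 5.31618.
Z = Σ e^(−Eᵢ/kT) = e^(−0.457353) + e^(−4.83824) + e^(−5.31618) = 0.632957 + 0.00792098 + 0.00491148 = 0.645789.
⟨E⟩ = 0.745335, ⟨E²⟩ = 1.30781.
C_V/k_B = (⟨E²⟩ − ⟨E⟩²)/(kT)² = (1.30781 − 0.555524)/1.84960 = 0.4067.

0.4067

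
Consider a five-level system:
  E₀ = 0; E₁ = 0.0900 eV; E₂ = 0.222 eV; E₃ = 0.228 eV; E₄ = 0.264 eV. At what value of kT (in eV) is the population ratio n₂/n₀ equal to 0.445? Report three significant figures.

0.274 eV

n₂/n₀ = exp[−(E₂−E₀)/kT] = 0.445.
⇒ (E₂−E₀)/kT = ln(1/0.445) = ln(2.2472) = 0.80968.
kT = 0.222 eV / 0.80968 = 0.274 eV.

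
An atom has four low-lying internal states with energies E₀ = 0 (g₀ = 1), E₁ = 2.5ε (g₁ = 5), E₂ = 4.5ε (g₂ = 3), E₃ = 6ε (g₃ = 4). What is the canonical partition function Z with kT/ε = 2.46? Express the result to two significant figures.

Eᵢ/kT = 0, 1.016, 1.829, 2.439.
Z = Σ gᵢe^(−Eᵢ/kT) = 1·e^(−0) + 5·e^(−1.016) + 3·e^(−1.829) + 4·e^(−2.439) = 1.000 + 1.810 + 0.4817 + 0.3490 = 3.641.

Z = 3.6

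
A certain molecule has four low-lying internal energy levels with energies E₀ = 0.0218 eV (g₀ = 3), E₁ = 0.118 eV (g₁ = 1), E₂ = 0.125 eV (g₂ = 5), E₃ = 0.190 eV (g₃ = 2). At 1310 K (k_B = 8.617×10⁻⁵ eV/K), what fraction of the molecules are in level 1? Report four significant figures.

k_BT = 8.617×10⁻⁵ × 1310 K = 0.112883 eV.
Eᵢ/kT = 0.193120, 1.04533, 1.10734, 1.68316.
Z = Σ gᵢe^(−Eᵢ/kT) = 3·e^(−0.193120) + 1·e^(−1.04533) + 5·e^(−1.10734) + 2·e^(−1.68316) = 2.47315 + 0.351576 + 1.65218 + 0.371572 = 4.84848.
P₁ = g₁ e^(−E₁/kT) / Z = 0.351576/4.84848 = 0.07251.

0.07251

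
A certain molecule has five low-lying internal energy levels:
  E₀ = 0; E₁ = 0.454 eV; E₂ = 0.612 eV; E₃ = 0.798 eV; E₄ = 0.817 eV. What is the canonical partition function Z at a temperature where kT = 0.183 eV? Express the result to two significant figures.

Eᵢ/kT = 0, 2.481, 3.344, 4.361, 4.464.
Z = Σ e^(−Eᵢ/kT) = e^(−0) + e^(−2.481) + e^(−3.344) + e^(−4.361) + e^(−4.464) = 1.000 + 0.08366 + 0.03530 + 0.01277 + 0.01152 = 1.143.

Z = 1.1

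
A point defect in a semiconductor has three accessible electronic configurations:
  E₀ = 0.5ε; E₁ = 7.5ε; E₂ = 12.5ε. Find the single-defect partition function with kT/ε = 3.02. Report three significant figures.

Z = 0.947

Eᵢ/kT = 0.16556, 2.4834, 4.1391.
Z = Σ e^(−Eᵢ/kT) = e^(−0.16556) + e^(−2.4834) + e^(−4.1391) = 0.84742 + 0.083459 + 0.015937 = 0.94682.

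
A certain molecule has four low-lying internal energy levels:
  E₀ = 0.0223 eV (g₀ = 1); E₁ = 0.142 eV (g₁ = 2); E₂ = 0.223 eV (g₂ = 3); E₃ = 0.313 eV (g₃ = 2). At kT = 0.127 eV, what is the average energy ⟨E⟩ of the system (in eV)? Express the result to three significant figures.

0.129 eV

Eᵢ/kT = 0.17559, 1.1181, 1.7559, 2.4646.
Z = Σ gᵢe^(−Eᵢ/kT) = 1·e^(−0.17559) + 2·e^(−1.1181) + 3·e^(−1.7559) + 2·e^(−2.4646) = 0.83896 + 0.65380 + 0.51826 + 0.17009 = 2.1811.
⟨E⟩ = Σ Eᵢ gᵢe^(−Eᵢ/kT) / Z = (0.0223·0.83896 + 0.142·0.65380 + 0.223·0.51826 + 0.313·0.17009) / 2.1811 = 0.129 eV.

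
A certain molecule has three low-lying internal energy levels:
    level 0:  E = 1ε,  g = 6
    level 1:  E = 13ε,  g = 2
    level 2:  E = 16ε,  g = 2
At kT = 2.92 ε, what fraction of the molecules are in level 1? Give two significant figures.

0.0054

Eᵢ/kT = 0.3425, 4.452, 5.479.
Z = Σ gᵢe^(−Eᵢ/kT) = 6·e^(−0.3425) + 2·e^(−4.452) + 2·e^(−5.479) = 4.260 + 0.02331 + 0.008347 = 4.292.
P₁ = g₁ e^(−E₁/kT) / Z = 0.02331/4.292 = 0.0054.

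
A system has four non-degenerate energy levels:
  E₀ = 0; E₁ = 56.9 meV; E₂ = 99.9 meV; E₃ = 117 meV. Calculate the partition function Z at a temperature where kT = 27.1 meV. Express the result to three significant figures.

Eᵢ/kT = 0, 2.0996, 3.6863, 4.3173.
Z = Σ e^(−Eᵢ/kT) = e^(−0) + e^(−2.0996) + e^(−3.6863) + e^(−4.3173) = 1.0000 + 0.12251 + 0.025065 + 0.013336 = 1.1609.

Z = 1.16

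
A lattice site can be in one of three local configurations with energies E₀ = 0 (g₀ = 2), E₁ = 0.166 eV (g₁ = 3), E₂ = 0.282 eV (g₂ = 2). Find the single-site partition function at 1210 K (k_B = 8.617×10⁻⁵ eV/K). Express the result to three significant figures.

Z = 2.74

k_BT = 8.617×10⁻⁵ × 1210 K = 0.10427 eV.
Eᵢ/kT = 0, 1.5920, 2.7045.
Z = Σ gᵢe^(−Eᵢ/kT) = 2·e^(−0) + 3·e^(−1.5920) + 2·e^(−2.7045) = 2.0000 + 0.61055 + 0.13381 = 2.7444.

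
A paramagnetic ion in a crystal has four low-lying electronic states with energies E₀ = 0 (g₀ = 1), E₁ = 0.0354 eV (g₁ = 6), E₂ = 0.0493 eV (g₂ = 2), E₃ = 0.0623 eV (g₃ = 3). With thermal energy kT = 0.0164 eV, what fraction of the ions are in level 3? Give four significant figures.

Eᵢ/kT = 0, 2.15854, 3.00610, 3.79878.
Z = Σ gᵢe^(−Eᵢ/kT) = 1·e^(−0) + 6·e^(−2.15854) + 2·e^(−3.00610) + 3·e^(−3.79878) = 1.00000 + 0.692962 + 0.0989686 + 0.0671942 = 1.85912.
P₃ = g₃ e^(−E₃/kT) / Z = 0.0671942/1.85912 = 0.03614.

0.03614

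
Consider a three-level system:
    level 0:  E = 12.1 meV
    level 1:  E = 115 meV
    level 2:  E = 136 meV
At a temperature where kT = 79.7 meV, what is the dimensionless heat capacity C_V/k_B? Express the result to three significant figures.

0.440

Eᵢ/kT = 0.15182, 1.4429, 1.7064.
Z = Σ e^(−Eᵢ/kT) = e^(−0.15182) + e^(−1.4429) + e^(−1.7064) = 0.85914 + 0.23624 + 0.18152 = 1.2769.
⟨E⟩ = 48.751 meV, ⟨E²⟩ = 5174.6 meV².
C_V/k_B = (⟨E²⟩ − ⟨E⟩²)/(kT)² = (5174.6 − 2376.7)/6352.1 = 0.440.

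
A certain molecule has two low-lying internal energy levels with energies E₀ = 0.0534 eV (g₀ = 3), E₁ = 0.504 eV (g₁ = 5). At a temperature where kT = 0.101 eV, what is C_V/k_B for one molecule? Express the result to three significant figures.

Eᵢ/kT = 0.52871, 4.9901.
Z = Σ gᵢe^(−Eᵢ/kT) = 3·e^(−0.52871) + 5·e^(−4.9901) = 1.7681 + 0.034025 = 1.8021.
⟨E⟩ = 0.061908 eV, ⟨E²⟩ = 0.0075938 eV².
C_V/k_B = (⟨E²⟩ − ⟨E⟩²)/(kT)² = (0.0075938 − 0.0038326)/0.010201 = 0.369.

0.369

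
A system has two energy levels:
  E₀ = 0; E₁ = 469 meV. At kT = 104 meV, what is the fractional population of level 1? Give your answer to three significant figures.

0.0109

Eᵢ/kT = 0, 4.5096.
Z = Σ e^(−Eᵢ/kT) = e^(−0) + e^(−4.5096) = 1.0000 + 0.011003 = 1.0110.
P₁ = e^(−E₁/kT) / Z = 0.011003/1.0110 = 0.0109.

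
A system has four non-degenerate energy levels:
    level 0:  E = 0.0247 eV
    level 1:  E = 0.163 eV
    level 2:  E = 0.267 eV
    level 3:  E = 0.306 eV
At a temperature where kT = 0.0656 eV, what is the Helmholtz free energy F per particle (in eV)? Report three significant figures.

0.0150 eV

Eᵢ/kT = 0.37652, 2.4848, 4.0701, 4.6646.
Z = Σ e^(−Eᵢ/kT) = e^(−0.37652) + e^(−2.4848) + e^(−4.0701) + e^(−4.6646) = 0.68625 + 0.083342 + 0.017076 + 0.0094230 = 0.79609.
F = −kT ln Z = −0.0656 × ln(0.79609) = −0.0656 × -0.22804 = 0.0150 eV.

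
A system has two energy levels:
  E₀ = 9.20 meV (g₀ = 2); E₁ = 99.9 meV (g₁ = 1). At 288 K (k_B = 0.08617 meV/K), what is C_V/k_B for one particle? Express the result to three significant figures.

0.168

k_BT = 0.08617 × 288 K = 24.817 meV.
Eᵢ/kT = 0.37071, 4.0255.
Z = Σ gᵢe^(−Eᵢ/kT) = 2·e^(−0.37071) + 1·e^(−4.0255) = 1.3805 + 0.017854 = 1.3984.
⟨E⟩ = 10.358 meV, ⟨E²⟩ = 210.98 meV².
C_V/k_B = (⟨E²⟩ − ⟨E⟩²)/(kT)² = (210.98 − 107.29)/615.88 = 0.168.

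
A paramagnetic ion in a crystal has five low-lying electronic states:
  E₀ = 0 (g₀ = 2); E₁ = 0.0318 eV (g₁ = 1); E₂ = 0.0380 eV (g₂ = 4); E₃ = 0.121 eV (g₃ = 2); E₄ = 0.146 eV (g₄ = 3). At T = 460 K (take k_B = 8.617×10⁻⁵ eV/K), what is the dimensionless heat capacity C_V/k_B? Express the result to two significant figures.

0.53

k_BT = 8.617×10⁻⁵ × 460 K = 0.03964 eV.
Eᵢ/kT = 0, 0.8022, 0.9586, 3.052, 3.683.
Z = Σ gᵢe^(−Eᵢ/kT) = 2·e^(−0) + 1·e^(−0.8022) + 4·e^(−0.9586) + 2·e^(−3.052) + 3·e^(−3.683) = 2.000 + 0.4483 + 1.534 + 0.09453 + 0.07544 = 4.152.
⟨E⟩ = 0.02288 eV, ⟨E²⟩ = 0.001363 eV².
C_V/k_B = (⟨E²⟩ − ⟨E⟩²)/(kT)² = (0.001363 − 0.0005235)/0.001571 = 0.53.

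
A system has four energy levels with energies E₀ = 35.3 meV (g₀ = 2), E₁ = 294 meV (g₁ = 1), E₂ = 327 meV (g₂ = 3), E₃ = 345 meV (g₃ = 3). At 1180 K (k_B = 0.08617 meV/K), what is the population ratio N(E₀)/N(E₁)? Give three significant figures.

25.5

k_BT = 0.08617 × 1180 K = 101.68 meV.
n₀/n₁ = (g₀/g₁) exp[−(E₀−E₁)/kT] = (2/1) × exp(−(-258.7 meV)/(101.68 meV)) = (2/1) × exp(2.5443) = 25.5.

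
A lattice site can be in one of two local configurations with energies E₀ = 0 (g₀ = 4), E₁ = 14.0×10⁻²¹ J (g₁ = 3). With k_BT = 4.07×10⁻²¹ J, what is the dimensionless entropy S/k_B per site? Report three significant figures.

1.49

Eᵢ/kT = 0, 3.4398.
Z = Σ gᵢe^(−Eᵢ/kT) = 4·e^(−0) + 3·e^(−3.4398) = 4.0000 + 0.096213 = 4.0962.
⟨E⟩ = Σ EᵢPᵢ = 0.32884 ×10⁻²¹ J.
S/k_B = ln Z + ⟨E⟩/kT = ln(4.0962) + 0.32884/4.07 = 1.4101 + 0.080796 = 1.49.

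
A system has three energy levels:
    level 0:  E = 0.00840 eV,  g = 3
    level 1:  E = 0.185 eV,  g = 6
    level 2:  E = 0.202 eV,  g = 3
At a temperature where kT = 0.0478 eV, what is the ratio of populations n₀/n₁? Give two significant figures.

20

n₀/n₁ = (g₀/g₁) exp[−(E₀−E₁)/kT] = (3/6) × exp(−(-0.17660 eV)/(0.0478 eV)) = (3/6) × exp(3.695) = 20.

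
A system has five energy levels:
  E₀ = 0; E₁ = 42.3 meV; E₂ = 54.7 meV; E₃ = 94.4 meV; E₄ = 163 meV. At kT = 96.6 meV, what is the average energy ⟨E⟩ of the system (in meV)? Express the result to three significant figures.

44.7 meV

Eᵢ/kT = 0, 0.43789, 0.56625, 0.97723, 1.6874.
Z = Σ e^(−Eᵢ/kT) = e^(−0) + e^(−0.43789) + e^(−0.56625) + e^(−0.97723) + e^(−1.6874) = 1.0000 + 0.64540 + 0.56765 + 0.37635 + 0.18500 = 2.7744.
⟨E⟩ = Σ Eᵢ e^(−Eᵢ/kT) / Z = (0·1.0000 + 42.3·0.64540 + 54.7·0.56765 + 94.4·0.37635 + 163·0.18500) / 2.7744 = 44.7 meV.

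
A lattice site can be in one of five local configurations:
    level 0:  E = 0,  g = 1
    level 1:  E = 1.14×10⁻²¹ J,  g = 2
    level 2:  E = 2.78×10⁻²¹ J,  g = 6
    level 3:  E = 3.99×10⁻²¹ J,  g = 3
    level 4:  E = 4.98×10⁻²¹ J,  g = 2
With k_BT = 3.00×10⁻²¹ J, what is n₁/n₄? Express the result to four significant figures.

3.597

n₁/n₄ = (g₁/g₄) exp[−(E₁−E₄)/kT] = (2/2) × exp(−(-3.84 ×10⁻²¹ J)/(3.00 ×10⁻²¹ J)) = (2/2) × exp(1.28000) = 3.597.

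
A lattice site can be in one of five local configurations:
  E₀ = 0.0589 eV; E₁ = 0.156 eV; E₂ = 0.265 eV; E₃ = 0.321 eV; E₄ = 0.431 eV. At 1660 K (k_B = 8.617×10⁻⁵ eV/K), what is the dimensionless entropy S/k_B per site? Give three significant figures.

k_BT = 8.617×10⁻⁵ × 1660 K = 0.14304 eV.
Eᵢ/kT = 0.41177, 1.0906, 1.8526, 2.2441, 3.0131.
Z = Σ e^(−Eᵢ/kT) = e^(−0.41177) + e^(−1.0906) + e^(−1.8526) + e^(−2.2441) + e^(−3.0131) = 0.66248 + 0.33601 + 0.15683 + 0.10602 + 0.049139 = 1.3105.
⟨E⟩ = Σ EᵢPᵢ = 0.14362 eV.
S/k_B = ln Z + ⟨E⟩/kT = ln(1.3105) + 0.14362/0.14304 = 0.27041 + 1.0041 = 1.27.

1.27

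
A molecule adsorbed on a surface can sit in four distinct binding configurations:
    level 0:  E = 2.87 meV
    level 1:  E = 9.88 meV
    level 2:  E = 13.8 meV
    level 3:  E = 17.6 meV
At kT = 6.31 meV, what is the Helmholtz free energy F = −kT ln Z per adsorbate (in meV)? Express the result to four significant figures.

Eᵢ/kT = 0.454834, 1.56577, 2.18700, 2.78922.
Z = Σ e^(−Eᵢ/kT) = e^(−0.454834) + e^(−1.56577) + e^(−2.18700) + e^(−2.78922) = 0.634553 + 0.208927 + 0.112253 + 0.0614691 = 1.01720.
F = −kT ln Z = −6.31 × ln(1.01720) = −6.31 × 0.0170538 = -0.1076 meV.

-0.1076 meV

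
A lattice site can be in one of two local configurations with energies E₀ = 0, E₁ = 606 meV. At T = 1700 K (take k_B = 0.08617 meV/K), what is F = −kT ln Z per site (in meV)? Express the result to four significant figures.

k_BT = 0.08617 × 1700 K = 146.489 meV.
Eᵢ/kT = 0, 4.13683.
Z = Σ e^(−Eᵢ/kT) = e^(−0) + e^(−4.13683) = 1.00000 + 0.0159734 = 1.01597.
F = −kT ln Z = −146.489 × ln(1.01597) = −146.489 × 0.0158438 = -2.321 meV.

-2.321 meV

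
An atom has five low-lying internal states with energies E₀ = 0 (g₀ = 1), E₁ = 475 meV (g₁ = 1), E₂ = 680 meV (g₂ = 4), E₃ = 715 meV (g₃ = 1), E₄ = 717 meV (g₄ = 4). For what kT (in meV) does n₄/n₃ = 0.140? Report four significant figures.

0.5966 meV

n₄/n₃ = (g₄/g₃) exp[−(E₄−E₃)/kT] = 0.140.
⇒ (E₄−E₃)/kT = ln((4/1)/0.140) = ln(28.5714) = 3.35241.
kT = 2 meV / 3.35241 = 0.5966 meV.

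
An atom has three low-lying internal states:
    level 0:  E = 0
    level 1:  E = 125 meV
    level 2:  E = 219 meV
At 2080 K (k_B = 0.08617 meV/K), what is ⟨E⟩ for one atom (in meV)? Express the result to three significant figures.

k_BT = 0.08617 × 2080 K = 179.23 meV.
Eᵢ/kT = 0, 0.69743, 1.2219.
Z = Σ e^(−Eᵢ/kT) = e^(−0) + e^(−0.69743) + e^(−1.2219) = 1.0000 + 0.49786 + 0.29467 = 1.7925.
⟨E⟩ = Σ Eᵢ e^(−Eᵢ/kT) / Z = (0·1.0000 + 125·0.49786 + 219·0.29467) / 1.7925 = 70.7 meV.

70.7 meV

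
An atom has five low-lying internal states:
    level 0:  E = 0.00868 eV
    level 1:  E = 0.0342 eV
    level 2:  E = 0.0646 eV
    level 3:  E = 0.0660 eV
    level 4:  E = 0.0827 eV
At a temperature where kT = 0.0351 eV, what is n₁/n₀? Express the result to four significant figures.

0.4833

n₁/n₀ = exp[−(E₁−E₀)/kT] = exp(−(0.02552 eV)/(0.0351 eV)) = exp(-0.727066) = 0.4833.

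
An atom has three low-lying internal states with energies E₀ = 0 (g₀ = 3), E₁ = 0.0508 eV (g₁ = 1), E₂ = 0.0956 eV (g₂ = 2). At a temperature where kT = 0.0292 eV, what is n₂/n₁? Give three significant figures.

0.431

n₂/n₁ = (g₂/g₁) exp[−(E₂−E₁)/kT] = (2/1) × exp(−(0.0448 eV)/(0.0292 eV)) = (2/1) × exp(-1.5342) = 0.431.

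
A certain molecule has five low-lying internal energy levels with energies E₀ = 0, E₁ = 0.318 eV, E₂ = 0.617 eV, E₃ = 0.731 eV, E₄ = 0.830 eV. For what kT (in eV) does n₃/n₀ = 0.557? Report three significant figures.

n₃/n₀ = exp[−(E₃−E₀)/kT] = 0.557.
⇒ (E₃−E₀)/kT = ln(1/0.557) = ln(1.7953) = 0.58517.
kT = 0.731 eV / 0.58517 = 1.25 eV.

1.25 eV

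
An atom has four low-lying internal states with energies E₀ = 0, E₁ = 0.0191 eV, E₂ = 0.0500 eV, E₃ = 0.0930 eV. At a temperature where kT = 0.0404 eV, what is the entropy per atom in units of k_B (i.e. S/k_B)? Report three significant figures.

Eᵢ/kT = 0, 0.47277, 1.2376, 2.3020.
Z = Σ e^(−Eᵢ/kT) = e^(−0) + e^(−0.47277) + e^(−1.2376) + e^(−2.3020) = 1.0000 + 0.62327 + 0.29008 + 0.10006 = 2.0134.
⟨E⟩ = Σ EᵢPᵢ = 0.017738 eV.
S/k_B = ln Z + ⟨E⟩/kT = ln(2.0134) + 0.017738/0.0404 = 0.69982 + 0.43906 = 1.14.

1.14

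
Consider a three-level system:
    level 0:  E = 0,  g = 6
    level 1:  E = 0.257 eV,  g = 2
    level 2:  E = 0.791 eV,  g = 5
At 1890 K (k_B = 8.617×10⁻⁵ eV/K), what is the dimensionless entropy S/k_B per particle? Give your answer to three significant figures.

1.99

k_BT = 8.617×10⁻⁵ × 1890 K = 0.16286 eV.
Eᵢ/kT = 0, 1.5780, 4.8569.
Z = Σ gᵢe^(−Eᵢ/kT) = 6·e^(−0) + 2·e^(−1.5780) + 5·e^(−4.8569) = 6.0000 + 0.41277 + 0.038873 = 6.4516.
⟨E⟩ = Σ EᵢPᵢ = 0.021209 eV.
S/k_B = ln Z + ⟨E⟩/kT = ln(6.4516) + 0.021209/0.16286 = 1.8643 + 0.13023 = 1.99.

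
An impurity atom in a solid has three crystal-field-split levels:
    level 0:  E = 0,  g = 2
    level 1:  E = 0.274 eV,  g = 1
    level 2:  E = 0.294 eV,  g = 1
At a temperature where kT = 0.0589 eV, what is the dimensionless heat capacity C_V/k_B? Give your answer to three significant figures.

Eᵢ/kT = 0, 4.6520, 4.9915.
Z = Σ gᵢe^(−Eᵢ/kT) = 2·e^(−0) + 1·e^(−4.6520) + 1·e^(−4.9915) = 2.0000 + 0.0095425 + 0.0067955 = 2.0163.
⟨E⟩ = 0.0022876 eV, ⟨E²⟩ = 0.00064662 eV².
C_V/k_B = (⟨E²⟩ − ⟨E⟩²)/(kT)² = (0.00064662 − 0.0000052331)/0.0034692 = 0.185.

0.185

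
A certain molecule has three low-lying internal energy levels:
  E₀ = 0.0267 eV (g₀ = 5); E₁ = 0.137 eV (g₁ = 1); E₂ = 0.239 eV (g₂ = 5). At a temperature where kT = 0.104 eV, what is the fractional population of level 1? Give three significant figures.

Eᵢ/kT = 0.25673, 1.3173, 2.2981.
Z = Σ gᵢe^(−Eᵢ/kT) = 5·e^(−0.25673) + 1·e^(−1.3173) + 5·e^(−2.2981) = 3.8679 + 0.26786 + 0.50225 = 4.6380.
P₁ = g₁ e^(−E₁/kT) / Z = 0.26786/4.6380 = 0.0578.

0.0578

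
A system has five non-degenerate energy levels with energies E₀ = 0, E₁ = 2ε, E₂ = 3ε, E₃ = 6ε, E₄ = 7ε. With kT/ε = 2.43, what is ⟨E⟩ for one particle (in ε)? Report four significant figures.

Eᵢ/kT = 0, 0.823045, 1.23457, 2.46914, 2.88066.
Z = Σ e^(−Eᵢ/kT) = e^(−0) + e^(−0.823045) + e^(−1.23457) + e^(−2.46914) + e^(−2.88066) = 1.00000 + 0.439093 + 0.290960 + 0.0846576 + 0.0560977 = 1.87081.
⟨E⟩ = Σ Eᵢ e^(−Eᵢ/kT) / Z = (0·1.00000 + 2·0.439093 + 3·0.290960 + 6·0.0846576 + 7·0.0560977) / 1.87081 = 1.417 ε.

1.417 ε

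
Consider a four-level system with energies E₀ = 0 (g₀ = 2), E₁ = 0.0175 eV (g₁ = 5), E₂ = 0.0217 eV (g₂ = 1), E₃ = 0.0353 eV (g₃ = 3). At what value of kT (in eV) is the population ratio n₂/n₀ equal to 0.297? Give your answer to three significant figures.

n₂/n₀ = (g₂/g₀) exp[−(E₂−E₀)/kT] = 0.297.
⇒ (E₂−E₀)/kT = ln((1/2)/0.297) = ln(1.6835) = 0.52087.
kT = 0.0217 eV / 0.52087 = 0.0417 eV.

0.0417 eV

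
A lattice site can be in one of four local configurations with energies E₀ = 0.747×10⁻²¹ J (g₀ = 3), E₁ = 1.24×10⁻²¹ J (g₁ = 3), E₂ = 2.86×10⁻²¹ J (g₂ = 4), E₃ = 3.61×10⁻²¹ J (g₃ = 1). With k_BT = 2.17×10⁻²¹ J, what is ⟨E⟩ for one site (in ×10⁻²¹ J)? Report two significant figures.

1.5 ×10⁻²¹ J

Eᵢ/kT = 0.3442, 0.5714, 1.318, 1.664.
Z = Σ gᵢe^(−Eᵢ/kT) = 3·e^(−0.3442) + 3·e^(−0.5714) + 4·e^(−1.318) + 1·e^(−1.664) = 2.126 + 1.694 + 1.071 + 0.1894 = 5.080.
⟨E⟩ = Σ Eᵢ gᵢe^(−Eᵢ/kT) / Z = (0.747·2.126 + 1.24·1.694 + 2.86·1.071 + 3.61·0.1894) / 5.080 = 1.5 ×10⁻²¹ J.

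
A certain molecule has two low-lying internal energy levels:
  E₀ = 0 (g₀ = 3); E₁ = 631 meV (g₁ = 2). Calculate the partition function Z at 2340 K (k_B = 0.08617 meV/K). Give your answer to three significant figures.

k_BT = 0.08617 × 2340 K = 201.64 meV.
Eᵢ/kT = 0, 3.1293.
Z = Σ gᵢe^(−Eᵢ/kT) = 3·e^(−0) + 2·e^(−3.1293) = 3.0000 + 0.087497 = 3.0875.

Z = 3.09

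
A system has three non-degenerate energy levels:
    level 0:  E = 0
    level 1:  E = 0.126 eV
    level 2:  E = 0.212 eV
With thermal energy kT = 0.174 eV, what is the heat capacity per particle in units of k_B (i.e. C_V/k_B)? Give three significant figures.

Eᵢ/kT = 0, 0.72414, 1.2184.
Z = Σ e^(−Eᵢ/kT) = e^(−0) + e^(−0.72414) + e^(−1.2184) = 1.0000 + 0.48474 + 0.29570 = 1.7804.
⟨E⟩ = 0.069516 eV, ⟨E²⟩ = 0.011787 eV².
C_V/k_B = (⟨E²⟩ − ⟨E⟩²)/(kT)² = (0.011787 − 0.0048325)/0.030276 = 0.230.

0.230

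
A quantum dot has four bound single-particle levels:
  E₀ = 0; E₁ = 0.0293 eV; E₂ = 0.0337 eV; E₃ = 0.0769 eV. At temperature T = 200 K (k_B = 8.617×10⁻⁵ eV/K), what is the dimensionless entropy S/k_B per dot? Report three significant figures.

0.768

k_BT = 8.617×10⁻⁵ × 200 K = 0.017234 eV.
Eᵢ/kT = 0, 1.7001, 1.9554, 4.4621.
Z = Σ e^(−Eᵢ/kT) = e^(−0) + e^(−1.7001) + e^(−1.9554) + e^(−4.4621) = 1.0000 + 0.18267 + 0.14151 + 0.011538 = 1.3357.
⟨E⟩ = Σ EᵢPᵢ = 0.0082417 eV.
S/k_B = ln Z + ⟨E⟩/kT = ln(1.3357) + 0.0082417/0.017234 = 0.28946 + 0.47822 = 0.768.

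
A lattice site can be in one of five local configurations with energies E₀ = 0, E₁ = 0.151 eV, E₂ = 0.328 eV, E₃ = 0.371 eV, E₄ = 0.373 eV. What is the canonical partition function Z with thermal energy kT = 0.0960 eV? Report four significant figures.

Eᵢ/kT = 0, 1.57292, 3.41667, 3.86458, 3.88542.
Z = Σ e^(−Eᵢ/kT) = e^(−0) + e^(−1.57292) + e^(−3.41667) + e^(−3.86458) + e^(−3.88542) = 1.00000 + 0.207439 + 0.0328215 + 0.0209717 + 0.0205392 = 1.28177.

Z = 1.282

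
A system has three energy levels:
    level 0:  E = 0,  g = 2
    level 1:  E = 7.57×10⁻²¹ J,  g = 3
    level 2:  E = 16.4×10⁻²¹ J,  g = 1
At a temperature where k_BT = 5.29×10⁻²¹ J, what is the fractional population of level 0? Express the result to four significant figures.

Eᵢ/kT = 0, 1.43100, 3.10019.
Z = Σ gᵢe^(−Eᵢ/kT) = 2·e^(−0) + 3·e^(−1.43100) + 1·e^(−3.10019) = 2.00000 + 0.717209 + 0.0450406 = 2.76225.
P₀ = g₀ e^(−E₀/kT) / Z = 2.00000/2.76225 = 0.7240.

0.7240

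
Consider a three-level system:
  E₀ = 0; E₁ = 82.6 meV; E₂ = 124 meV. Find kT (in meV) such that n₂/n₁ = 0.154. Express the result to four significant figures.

22.13 meV

n₂/n₁ = exp[−(E₂−E₁)/kT] = 0.154.
⇒ (E₂−E₁)/kT = ln(1/0.154) = ln(6.49351) = 1.87080.
kT = 41.4 meV / 1.87080 = 22.13 meV.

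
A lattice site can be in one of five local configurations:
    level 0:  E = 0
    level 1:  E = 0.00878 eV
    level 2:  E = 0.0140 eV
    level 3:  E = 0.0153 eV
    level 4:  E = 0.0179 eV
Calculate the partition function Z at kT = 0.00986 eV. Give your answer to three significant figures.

Eᵢ/kT = 0, 0.89047, 1.4199, 1.5517, 1.8154.
Z = Σ e^(−Eᵢ/kT) = e^(−0) + e^(−0.89047) + e^(−1.4199) + e^(−1.5517) + e^(−1.8154) = 1.0000 + 0.41046 + 0.24174 + 0.21189 + 0.16277 = 2.0269.

Z = 2.03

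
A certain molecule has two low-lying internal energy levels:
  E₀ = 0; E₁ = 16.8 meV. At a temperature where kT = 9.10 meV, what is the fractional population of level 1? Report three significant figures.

Eᵢ/kT = 0, 1.8462.
Z = Σ e^(−Eᵢ/kT) = e^(−0) + e^(−1.8462) = 1.0000 + 0.15784 = 1.1578.
P₁ = e^(−E₁/kT) / Z = 0.15784/1.1578 = 0.136.

0.136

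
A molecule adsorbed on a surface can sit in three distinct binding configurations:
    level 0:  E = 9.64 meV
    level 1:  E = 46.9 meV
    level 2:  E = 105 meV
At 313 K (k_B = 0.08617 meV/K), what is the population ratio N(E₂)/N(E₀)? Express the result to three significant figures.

0.0291

k_BT = 0.08617 × 313 K = 26.971 meV.
n₂/n₀ = exp[−(E₂−E₀)/kT] = exp(−(95.36 meV)/(26.971 meV)) = exp(-3.5356) = 0.0291.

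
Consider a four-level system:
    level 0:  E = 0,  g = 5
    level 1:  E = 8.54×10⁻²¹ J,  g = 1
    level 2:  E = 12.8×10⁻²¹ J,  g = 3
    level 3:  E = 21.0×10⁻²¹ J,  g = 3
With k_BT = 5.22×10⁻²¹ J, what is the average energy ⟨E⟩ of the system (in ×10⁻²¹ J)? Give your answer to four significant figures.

Eᵢ/kT = 0, 1.63602, 2.45211, 4.02299.
Z = Σ gᵢe^(−Eᵢ/kT) = 5·e^(−0) + 1·e^(−1.63602) + 3·e^(−2.45211) + 3·e^(−4.02299) = 5.00000 + 0.194754 + 0.258335 + 0.0536981 = 5.50679.
⟨E⟩ = Σ Eᵢ gᵢe^(−Eᵢ/kT) / Z = (0·5.00000 + 8.54·0.194754 + 12.8·0.258335 + 21.0·0.0536981) / 5.50679 = 1.107 ×10⁻²¹ J.

1.107 ×10⁻²¹ J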